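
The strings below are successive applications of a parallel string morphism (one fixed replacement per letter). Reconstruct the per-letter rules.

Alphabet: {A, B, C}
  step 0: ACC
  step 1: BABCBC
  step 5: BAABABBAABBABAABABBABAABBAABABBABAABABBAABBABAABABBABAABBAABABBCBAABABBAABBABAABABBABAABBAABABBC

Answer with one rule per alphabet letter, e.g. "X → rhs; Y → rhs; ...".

A->BA, B->AB, C->BC

  step 0 ⇒ step 1: ACC ⇒ BA·BC·BC
    A ↦ BA
    C ↦ BC
    B ↦ AB  (constrained at step 1)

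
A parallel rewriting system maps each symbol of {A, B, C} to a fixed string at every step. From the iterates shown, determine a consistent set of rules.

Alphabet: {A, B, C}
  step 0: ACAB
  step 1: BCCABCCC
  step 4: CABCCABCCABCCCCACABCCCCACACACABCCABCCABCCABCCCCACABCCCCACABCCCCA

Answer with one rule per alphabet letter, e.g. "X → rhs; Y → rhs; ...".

A->BC, B->CC, C->CA

  step 0 ⇒ step 1: ACAB ⇒ BC·CA·BC·CC
    A ↦ BC
    B ↦ CC
    C ↦ CA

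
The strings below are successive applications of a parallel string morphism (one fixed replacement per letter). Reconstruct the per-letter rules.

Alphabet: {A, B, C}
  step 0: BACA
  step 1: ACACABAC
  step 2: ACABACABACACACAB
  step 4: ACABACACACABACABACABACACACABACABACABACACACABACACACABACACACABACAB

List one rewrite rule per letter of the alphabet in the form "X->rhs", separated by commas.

A->AC, B->AC, C->AB

  step 1 ⇒ step 2: ACACABAC ⇒ AC·AB·AC·AB·AC·AC·AC·AB
    A ↦ AC
    B ↦ AC
    C ↦ AB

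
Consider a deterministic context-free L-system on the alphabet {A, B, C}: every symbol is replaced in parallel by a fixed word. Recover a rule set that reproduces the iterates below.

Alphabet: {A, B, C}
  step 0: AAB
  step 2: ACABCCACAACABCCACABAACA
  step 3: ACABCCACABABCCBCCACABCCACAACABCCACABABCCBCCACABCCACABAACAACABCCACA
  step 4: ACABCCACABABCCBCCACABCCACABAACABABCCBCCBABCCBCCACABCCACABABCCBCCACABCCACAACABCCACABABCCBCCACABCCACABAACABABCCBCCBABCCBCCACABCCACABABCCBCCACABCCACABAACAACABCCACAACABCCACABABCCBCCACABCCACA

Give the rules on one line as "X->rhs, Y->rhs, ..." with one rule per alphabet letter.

A->ACA, B->BA, C->BCC

  step 3 ⇒ step 4: ACABCCACABABCCBCCACABCCACAACABCCACABABCCBCCACABCCACABAACAACABCCACA ⇒ ACA·BCC·ACA·BA·BCC·BCC·ACA·BCC·ACA·BA·ACA·BA·BCC·BCC·BA·BCC·BCC·ACA·BCC·ACA·BA·BCC·BCC·ACA·BCC·ACA·ACA·BCC·ACA·BA·BCC·BCC·ACA·BCC·ACA·BA·ACA·BA·BCC·BCC·BA·BCC·BCC·ACA·BCC·ACA·BA·BCC·BCC·ACA·BCC·ACA·BA·ACA·ACA·BCC·ACA·ACA·BCC·ACA·BA·BCC·BCC·ACA·BCC·ACA
    A ↦ ACA
    B ↦ BA
    C ↦ BCC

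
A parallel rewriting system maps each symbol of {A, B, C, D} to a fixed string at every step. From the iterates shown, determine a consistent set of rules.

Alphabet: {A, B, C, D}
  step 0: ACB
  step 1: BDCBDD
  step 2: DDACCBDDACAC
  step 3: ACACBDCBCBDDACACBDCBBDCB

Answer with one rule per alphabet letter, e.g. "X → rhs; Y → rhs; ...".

A->BD, B->DD, C->CB, D->AC

  step 2 ⇒ step 3: DDACCBDDACAC ⇒ AC·AC·BD·CB·CB·DD·AC·AC·BD·CB·BD·CB
    A ↦ BD
    B ↦ DD
    C ↦ CB
    D ↦ AC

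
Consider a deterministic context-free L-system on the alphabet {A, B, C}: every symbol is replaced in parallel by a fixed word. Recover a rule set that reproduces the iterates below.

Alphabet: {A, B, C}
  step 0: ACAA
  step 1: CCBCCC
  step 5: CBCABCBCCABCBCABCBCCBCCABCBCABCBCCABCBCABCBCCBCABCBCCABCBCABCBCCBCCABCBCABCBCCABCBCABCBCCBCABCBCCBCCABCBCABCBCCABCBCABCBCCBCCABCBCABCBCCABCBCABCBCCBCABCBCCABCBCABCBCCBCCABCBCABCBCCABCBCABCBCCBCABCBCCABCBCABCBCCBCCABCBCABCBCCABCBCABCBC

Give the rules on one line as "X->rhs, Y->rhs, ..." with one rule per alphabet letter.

  step 0 ⇒ step 1: ACAA ⇒ C·CBC·C·C
    A ↦ C
    C ↦ CBC
    B ↦ AB  (constrained at step 1)

A->C, B->AB, C->CBC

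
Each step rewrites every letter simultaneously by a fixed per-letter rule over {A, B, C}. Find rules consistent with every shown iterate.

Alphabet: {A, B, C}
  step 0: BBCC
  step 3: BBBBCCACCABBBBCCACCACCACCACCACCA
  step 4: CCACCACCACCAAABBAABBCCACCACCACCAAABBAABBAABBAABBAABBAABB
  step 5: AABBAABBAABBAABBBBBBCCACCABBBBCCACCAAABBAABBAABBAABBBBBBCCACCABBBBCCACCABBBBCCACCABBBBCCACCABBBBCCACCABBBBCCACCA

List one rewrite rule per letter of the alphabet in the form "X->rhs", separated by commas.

A->BB, B->CCA, C->A

  step 4 ⇒ step 5: CCACCACCACCAAABBAABBCCACCACCACCAAABBAABBAABBAABBAABBAABB ⇒ A·A·BB·A·A·BB·A·A·BB·A·A·BB·BB·BB·CCA·CCA·BB·BB·CCA·CCA·A·A·BB·A·A·BB·A·A·BB·A·A·BB·BB·BB·CCA·CCA·BB·BB·CCA·CCA·BB·BB·CCA·CCA·BB·BB·CCA·CCA·BB·BB·CCA·CCA·BB·BB·CCA·CCA
    A ↦ BB
    B ↦ CCA
    C ↦ A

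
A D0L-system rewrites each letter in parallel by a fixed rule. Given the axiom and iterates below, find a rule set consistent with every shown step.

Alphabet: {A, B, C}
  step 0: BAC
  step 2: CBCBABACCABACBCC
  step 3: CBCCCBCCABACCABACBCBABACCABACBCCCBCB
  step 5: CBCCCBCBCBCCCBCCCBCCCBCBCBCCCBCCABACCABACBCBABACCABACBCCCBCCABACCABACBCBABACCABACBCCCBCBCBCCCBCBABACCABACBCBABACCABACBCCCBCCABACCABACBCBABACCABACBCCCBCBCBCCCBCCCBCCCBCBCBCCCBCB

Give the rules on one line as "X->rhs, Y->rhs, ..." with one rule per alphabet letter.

A->ABA, B->CC, C->CB

  step 2 ⇒ step 3: CBCBABACCABACBCC ⇒ CB·CC·CB·CC·ABA·CC·ABA·CB·CB·ABA·CC·ABA·CB·CC·CB·CB
    A ↦ ABA
    B ↦ CC
    C ↦ CB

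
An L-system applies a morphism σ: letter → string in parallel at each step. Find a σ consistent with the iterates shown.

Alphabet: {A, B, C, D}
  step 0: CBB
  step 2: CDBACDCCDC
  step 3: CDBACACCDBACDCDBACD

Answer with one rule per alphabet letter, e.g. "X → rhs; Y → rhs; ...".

A->C, B->CA, C->CD, D->BA

  step 2 ⇒ step 3: CDBACDCCDC ⇒ CD·BA·CA·C·CD·BA·CD·CD·BA·CD
    A ↦ C
    B ↦ CA
    C ↦ CD
    D ↦ BA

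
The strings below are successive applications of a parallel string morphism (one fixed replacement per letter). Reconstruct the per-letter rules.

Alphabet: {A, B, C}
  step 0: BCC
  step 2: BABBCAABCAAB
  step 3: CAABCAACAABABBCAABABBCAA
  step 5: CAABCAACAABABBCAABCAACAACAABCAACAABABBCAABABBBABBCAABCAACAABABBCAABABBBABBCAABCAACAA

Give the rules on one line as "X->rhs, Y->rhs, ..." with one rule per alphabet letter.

A->B, B->CAA, C->BA

  step 2 ⇒ step 3: BABBCAABCAAB ⇒ CAA·B·CAA·CAA·BA·B·B·CAA·BA·B·B·CAA
    A ↦ B
    B ↦ CAA
    C ↦ BA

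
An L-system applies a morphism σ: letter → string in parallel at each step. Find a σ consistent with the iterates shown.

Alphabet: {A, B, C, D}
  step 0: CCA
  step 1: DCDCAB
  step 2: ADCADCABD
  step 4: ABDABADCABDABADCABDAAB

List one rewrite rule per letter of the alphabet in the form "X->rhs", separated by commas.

A->AB, B->D, C->DC, D->A

  step 1 ⇒ step 2: DCDCAB ⇒ A·DC·A·DC·AB·D
    A ↦ AB
    B ↦ D
    C ↦ DC
    D ↦ A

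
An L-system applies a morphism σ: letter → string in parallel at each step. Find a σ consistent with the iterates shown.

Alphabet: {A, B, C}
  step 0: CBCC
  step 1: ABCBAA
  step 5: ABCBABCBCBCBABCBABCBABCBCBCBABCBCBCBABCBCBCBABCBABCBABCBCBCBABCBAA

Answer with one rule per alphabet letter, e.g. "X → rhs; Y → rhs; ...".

  step 0 ⇒ step 1: CBCC ⇒ A·BCB·A·A
    B ↦ BCB
    C ↦ A
    A ↦ C  (constrained at step 1)

A->C, B->BCB, C->A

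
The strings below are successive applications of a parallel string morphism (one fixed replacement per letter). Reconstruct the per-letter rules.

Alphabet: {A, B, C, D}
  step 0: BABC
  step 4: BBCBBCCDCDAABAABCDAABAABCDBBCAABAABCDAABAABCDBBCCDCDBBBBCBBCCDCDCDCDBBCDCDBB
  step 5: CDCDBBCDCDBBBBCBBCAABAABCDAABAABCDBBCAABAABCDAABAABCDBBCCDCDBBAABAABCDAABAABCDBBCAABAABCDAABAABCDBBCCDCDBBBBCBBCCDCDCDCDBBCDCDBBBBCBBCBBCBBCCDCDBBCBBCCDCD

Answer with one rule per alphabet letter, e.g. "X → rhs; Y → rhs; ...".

  step 4 ⇒ step 5: BBCBBCCDCDAABAABCDAABAABCDBBCAABAABCDAABAABCDBBCCDCDBBBBCBBCCDCDCDCDBBCDCDBB ⇒ CD·CD·BB·CD·CD·BB·BB·C·BB·C·AAB·AAB·CD·AAB·AAB·CD·BB·C·AAB·AAB·CD·AAB·AAB·CD·BB·C·CD·CD·BB·AAB·AAB·CD·AAB·AAB·CD·BB·C·AAB·AAB·CD·AAB·AAB·CD·BB·C·CD·CD·BB·BB·C·BB·C·CD·CD·CD·CD·BB·CD·CD·BB·BB·C·BB·C·BB·C·BB·C·CD·CD·BB·C·BB·C·CD·CD
    A ↦ AAB
    B ↦ CD
    C ↦ BB
    D ↦ C

A->AAB, B->CD, C->BB, D->C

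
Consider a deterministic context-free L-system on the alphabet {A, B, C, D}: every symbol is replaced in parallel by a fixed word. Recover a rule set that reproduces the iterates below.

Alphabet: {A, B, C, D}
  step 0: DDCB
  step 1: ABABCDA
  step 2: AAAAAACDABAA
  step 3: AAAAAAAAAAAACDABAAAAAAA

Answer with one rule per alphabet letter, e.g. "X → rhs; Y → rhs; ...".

  step 2 ⇒ step 3: AAAAAACDABAA ⇒ AA·AA·AA·AA·AA·AA·CD·AB·AA·A·AA·AA
    A ↦ AA
    B ↦ A
    C ↦ CD
    D ↦ AB

A->AA, B->A, C->CD, D->AB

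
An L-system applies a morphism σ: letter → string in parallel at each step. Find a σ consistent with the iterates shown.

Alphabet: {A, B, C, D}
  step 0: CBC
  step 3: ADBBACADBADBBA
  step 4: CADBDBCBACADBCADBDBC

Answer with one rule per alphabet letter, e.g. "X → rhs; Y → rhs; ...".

  step 3 ⇒ step 4: ADBBACADBADBBA ⇒ C·A·DB·DB·C·BA·C·A·DB·C·A·DB·DB·C
    A ↦ C
    B ↦ DB
    C ↦ BA
    D ↦ A

A->C, B->DB, C->BA, D->A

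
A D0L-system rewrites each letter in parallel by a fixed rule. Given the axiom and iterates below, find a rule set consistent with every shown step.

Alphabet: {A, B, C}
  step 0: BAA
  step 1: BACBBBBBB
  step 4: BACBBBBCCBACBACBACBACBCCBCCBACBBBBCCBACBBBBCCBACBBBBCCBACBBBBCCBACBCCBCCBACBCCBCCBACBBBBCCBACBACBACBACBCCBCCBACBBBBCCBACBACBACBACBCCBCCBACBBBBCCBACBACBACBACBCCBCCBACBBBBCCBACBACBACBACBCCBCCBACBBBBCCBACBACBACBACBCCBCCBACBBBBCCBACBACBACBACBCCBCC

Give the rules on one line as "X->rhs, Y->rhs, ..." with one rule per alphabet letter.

A->BBB, B->BAC, C->BCC

  step 0 ⇒ step 1: BAA ⇒ BAC·BBB·BBB
    A ↦ BBB
    B ↦ BAC
    C ↦ BCC  (constrained at step 1)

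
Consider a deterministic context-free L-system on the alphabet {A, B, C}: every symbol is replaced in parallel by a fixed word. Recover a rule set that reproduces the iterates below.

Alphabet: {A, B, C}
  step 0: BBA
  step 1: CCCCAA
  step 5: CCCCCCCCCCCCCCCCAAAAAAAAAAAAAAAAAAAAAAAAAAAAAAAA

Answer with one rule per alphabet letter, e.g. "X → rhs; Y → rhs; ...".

A->AA, B->CC, C->B

  step 0 ⇒ step 1: BBA ⇒ CC·CC·AA
    A ↦ AA
    B ↦ CC
    C ↦ B  (constrained at step 1)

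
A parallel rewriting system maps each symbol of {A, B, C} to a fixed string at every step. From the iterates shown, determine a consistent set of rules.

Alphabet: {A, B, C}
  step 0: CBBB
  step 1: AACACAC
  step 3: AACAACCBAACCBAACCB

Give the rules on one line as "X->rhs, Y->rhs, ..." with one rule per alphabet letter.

A->CB, B->AC, C->A

  step 0 ⇒ step 1: CBBB ⇒ A·AC·AC·AC
    B ↦ AC
    C ↦ A
    A ↦ CB  (constrained at step 1)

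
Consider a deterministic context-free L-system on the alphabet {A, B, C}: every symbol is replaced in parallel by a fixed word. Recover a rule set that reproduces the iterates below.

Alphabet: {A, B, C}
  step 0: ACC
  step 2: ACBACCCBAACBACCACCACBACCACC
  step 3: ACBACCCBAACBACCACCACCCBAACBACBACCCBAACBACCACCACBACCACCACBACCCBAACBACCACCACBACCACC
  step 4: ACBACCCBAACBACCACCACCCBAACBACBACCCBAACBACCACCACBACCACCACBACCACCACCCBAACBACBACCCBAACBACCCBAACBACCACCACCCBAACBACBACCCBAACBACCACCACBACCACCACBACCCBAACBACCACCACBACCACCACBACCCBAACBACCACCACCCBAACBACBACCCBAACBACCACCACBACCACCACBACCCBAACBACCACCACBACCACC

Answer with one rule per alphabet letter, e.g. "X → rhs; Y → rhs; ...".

  step 3 ⇒ step 4: ACBACCCBAACBACCACCACCCBAACBACBACCCBAACBACCACCACBACCACCACBACCCBAACBACCACCACBACCACC ⇒ ACB·ACC·CBA·ACB·ACC·ACC·ACC·CBA·ACB·ACB·ACC·CBA·ACB·ACC·ACC·ACB·ACC·ACC·ACB·ACC·ACC·ACC·CBA·ACB·ACB·ACC·CBA·ACB·ACC·CBA·ACB·ACC·ACC·ACC·CBA·ACB·ACB·ACC·CBA·ACB·ACC·ACC·ACB·ACC·ACC·ACB·ACC·CBA·ACB·ACC·ACC·ACB·ACC·ACC·ACB·ACC·CBA·ACB·ACC·ACC·ACC·CBA·ACB·ACB·ACC·CBA·ACB·ACC·ACC·ACB·ACC·ACC·ACB·ACC·CBA·ACB·ACC·ACC·ACB·ACC·ACC
    A ↦ ACB
    B ↦ CBA
    C ↦ ACC

A->ACB, B->CBA, C->ACC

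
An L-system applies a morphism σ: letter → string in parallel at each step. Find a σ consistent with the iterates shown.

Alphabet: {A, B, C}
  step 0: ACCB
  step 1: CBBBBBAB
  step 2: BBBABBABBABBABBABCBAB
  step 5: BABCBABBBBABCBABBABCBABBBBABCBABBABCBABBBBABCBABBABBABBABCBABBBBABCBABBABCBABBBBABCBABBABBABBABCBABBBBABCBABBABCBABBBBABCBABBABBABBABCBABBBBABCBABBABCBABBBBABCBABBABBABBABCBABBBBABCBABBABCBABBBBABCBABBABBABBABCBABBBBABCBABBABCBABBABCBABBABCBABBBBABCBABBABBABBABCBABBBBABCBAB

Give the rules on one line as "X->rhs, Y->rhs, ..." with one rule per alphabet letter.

A->C, B->BAB, C->BB

  step 1 ⇒ step 2: CBBBBBAB ⇒ BB·BAB·BAB·BAB·BAB·BAB·C·BAB
    A ↦ C
    B ↦ BAB
    C ↦ BB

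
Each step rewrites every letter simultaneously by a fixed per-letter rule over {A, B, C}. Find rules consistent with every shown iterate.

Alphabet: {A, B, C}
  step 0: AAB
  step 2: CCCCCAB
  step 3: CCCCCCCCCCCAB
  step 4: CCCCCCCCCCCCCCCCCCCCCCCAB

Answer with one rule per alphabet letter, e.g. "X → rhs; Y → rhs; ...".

A->C, B->AB, C->CC

  step 3 ⇒ step 4: CCCCCCCCCCCAB ⇒ CC·CC·CC·CC·CC·CC·CC·CC·CC·CC·CC·C·AB
    A ↦ C
    B ↦ AB
    C ↦ CC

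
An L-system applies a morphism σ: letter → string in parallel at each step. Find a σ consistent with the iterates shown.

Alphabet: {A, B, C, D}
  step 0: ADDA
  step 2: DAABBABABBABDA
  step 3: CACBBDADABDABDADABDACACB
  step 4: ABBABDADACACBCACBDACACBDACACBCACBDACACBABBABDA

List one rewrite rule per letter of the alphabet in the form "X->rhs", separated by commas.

A->B, B->DA, C->AB, D->CAC

  step 3 ⇒ step 4: CACBBDADABDABDADABDACACB ⇒ AB·B·AB·DA·DA·CAC·B·CAC·B·DA·CAC·B·DA·CAC·B·CAC·B·DA·CAC·B·AB·B·AB·DA
    A ↦ B
    B ↦ DA
    C ↦ AB
    D ↦ CAC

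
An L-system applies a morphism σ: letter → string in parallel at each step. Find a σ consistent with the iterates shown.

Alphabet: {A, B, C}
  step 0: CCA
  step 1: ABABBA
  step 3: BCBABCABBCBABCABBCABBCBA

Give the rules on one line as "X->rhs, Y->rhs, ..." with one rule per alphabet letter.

A->BA, B->BC, C->AB

  step 0 ⇒ step 1: CCA ⇒ AB·AB·BA
    A ↦ BA
    C ↦ AB
    B ↦ BC  (constrained at step 1)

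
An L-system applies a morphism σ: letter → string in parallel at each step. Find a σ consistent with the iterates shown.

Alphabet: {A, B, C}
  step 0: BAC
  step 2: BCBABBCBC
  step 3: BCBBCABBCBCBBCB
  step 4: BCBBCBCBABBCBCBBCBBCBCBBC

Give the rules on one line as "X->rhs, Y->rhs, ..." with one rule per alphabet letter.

  step 3 ⇒ step 4: BCBBCABBCBCBBCB ⇒ BC·B·BC·BC·B·AB·BC·BC·B·BC·B·BC·BC·B·BC
    A ↦ AB
    B ↦ BC
    C ↦ B

A->AB, B->BC, C->B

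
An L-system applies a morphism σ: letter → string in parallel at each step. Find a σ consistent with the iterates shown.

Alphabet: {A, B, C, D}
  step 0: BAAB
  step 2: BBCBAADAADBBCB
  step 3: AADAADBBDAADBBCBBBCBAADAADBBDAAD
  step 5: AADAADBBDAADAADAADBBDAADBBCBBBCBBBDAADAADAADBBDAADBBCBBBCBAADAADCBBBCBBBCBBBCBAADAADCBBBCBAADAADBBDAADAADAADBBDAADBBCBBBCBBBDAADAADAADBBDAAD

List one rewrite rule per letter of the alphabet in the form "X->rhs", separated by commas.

A->B, B->AAD, C->BBD, D->CB

  step 2 ⇒ step 3: BBCBAADAADBBCB ⇒ AAD·AAD·BBD·AAD·B·B·CB·B·B·CB·AAD·AAD·BBD·AAD
    A ↦ B
    B ↦ AAD
    C ↦ BBD
    D ↦ CB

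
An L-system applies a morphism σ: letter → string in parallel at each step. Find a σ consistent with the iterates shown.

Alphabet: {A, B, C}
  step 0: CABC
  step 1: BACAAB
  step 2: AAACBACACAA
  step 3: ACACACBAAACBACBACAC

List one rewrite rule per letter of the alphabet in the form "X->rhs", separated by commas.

A->AC, B->AA, C->B

  step 2 ⇒ step 3: AAACBACACAA ⇒ AC·AC·AC·B·AA·AC·B·AC·B·AC·AC
    A ↦ AC
    B ↦ AA
    C ↦ B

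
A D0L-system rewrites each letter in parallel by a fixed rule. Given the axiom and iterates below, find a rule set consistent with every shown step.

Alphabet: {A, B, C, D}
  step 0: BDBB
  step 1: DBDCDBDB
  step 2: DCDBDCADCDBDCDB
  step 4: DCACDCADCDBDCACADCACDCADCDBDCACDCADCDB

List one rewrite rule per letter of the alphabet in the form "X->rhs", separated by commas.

  step 1 ⇒ step 2: DBDCDBDB ⇒ DC·DB·DC·A·DC·DB·DC·DB
    B ↦ DB
    C ↦ A
    D ↦ DC
    A ↦ C  (constrained at step 2)

A->C, B->DB, C->A, D->DC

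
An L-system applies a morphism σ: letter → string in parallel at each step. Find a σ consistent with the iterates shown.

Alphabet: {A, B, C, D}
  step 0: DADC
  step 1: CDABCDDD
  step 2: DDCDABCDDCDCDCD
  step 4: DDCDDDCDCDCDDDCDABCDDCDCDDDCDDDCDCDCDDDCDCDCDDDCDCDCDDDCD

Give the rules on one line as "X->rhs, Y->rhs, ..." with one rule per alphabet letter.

  step 1 ⇒ step 2: CDABCDDD ⇒ DD·CD·AB·C·DD·CD·CD·CD
    A ↦ AB
    B ↦ C
    C ↦ DD
    D ↦ CD

A->AB, B->C, C->DD, D->CD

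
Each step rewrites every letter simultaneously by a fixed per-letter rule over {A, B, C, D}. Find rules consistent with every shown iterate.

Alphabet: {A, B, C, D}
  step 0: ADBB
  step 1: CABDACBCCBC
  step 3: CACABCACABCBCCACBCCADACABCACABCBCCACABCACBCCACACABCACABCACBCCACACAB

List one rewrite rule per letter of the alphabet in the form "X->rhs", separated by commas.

A->CAB, B->CBC, C->CA, D->DA

  step 0 ⇒ step 1: ADBB ⇒ CAB·DA·CBC·CBC
    A ↦ CAB
    B ↦ CBC
    D ↦ DA
    C ↦ CA  (constrained at step 1)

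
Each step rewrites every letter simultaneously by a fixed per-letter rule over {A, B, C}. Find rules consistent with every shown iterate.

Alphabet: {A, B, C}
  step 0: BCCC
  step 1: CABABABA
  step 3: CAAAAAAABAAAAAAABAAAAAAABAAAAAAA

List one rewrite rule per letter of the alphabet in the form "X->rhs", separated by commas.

A->AA, B->CA, C->BA

  step 0 ⇒ step 1: BCCC ⇒ CA·BA·BA·BA
    B ↦ CA
    C ↦ BA
    A ↦ AA  (constrained at step 1)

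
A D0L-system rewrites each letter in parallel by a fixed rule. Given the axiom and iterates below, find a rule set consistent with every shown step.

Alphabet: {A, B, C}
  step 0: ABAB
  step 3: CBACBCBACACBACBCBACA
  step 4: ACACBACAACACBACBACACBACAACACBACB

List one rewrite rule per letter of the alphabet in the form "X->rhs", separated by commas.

A->CB, B->CA, C->A

  step 3 ⇒ step 4: CBACBCBACACBACBCBACA ⇒ A·CA·CB·A·CA·A·CA·CB·A·CB·A·CA·CB·A·CA·A·CA·CB·A·CB
    A ↦ CB
    B ↦ CA
    C ↦ A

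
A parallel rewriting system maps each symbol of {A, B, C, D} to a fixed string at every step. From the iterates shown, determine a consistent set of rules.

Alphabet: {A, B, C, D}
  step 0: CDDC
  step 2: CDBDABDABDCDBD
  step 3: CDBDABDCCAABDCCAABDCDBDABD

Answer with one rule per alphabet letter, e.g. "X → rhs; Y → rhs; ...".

  step 2 ⇒ step 3: CDBDABDABDCDBD ⇒ CD·BD·A·BD·CCA·A·BD·CCA·A·BD·CD·BD·A·BD
    A ↦ CCA
    B ↦ A
    C ↦ CD
    D ↦ BD

A->CCA, B->A, C->CD, D->BD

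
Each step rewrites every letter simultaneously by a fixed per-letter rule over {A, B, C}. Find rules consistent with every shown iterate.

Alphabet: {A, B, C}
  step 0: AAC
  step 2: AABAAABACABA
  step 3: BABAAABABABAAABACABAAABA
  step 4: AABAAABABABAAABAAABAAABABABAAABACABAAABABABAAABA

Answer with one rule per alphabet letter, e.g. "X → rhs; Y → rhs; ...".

A->BA, B->AA, C->CA

  step 3 ⇒ step 4: BABAAABABABAAABACABAAABA ⇒ AA·BA·AA·BA·BA·BA·AA·BA·AA·BA·AA·BA·BA·BA·AA·BA·CA·BA·AA·BA·BA·BA·AA·BA
    A ↦ BA
    B ↦ AA
    C ↦ CA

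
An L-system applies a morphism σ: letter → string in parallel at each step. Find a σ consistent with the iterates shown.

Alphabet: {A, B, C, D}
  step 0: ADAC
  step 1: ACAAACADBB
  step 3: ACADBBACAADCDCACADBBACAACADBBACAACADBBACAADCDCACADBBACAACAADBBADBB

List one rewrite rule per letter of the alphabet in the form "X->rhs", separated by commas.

A->ACA, B->DC, C->DBB, D->A

  step 0 ⇒ step 1: ADAC ⇒ ACA·A·ACA·DBB
    A ↦ ACA
    C ↦ DBB
    D ↦ A
    B ↦ DC  (constrained at step 1)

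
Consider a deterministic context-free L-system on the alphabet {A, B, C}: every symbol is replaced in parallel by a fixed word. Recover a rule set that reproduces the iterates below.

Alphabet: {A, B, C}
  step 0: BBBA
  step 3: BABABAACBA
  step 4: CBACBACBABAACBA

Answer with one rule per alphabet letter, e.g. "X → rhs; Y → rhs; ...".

  step 3 ⇒ step 4: BABABAACBA ⇒ C·BA·C·BA·C·BA·BA·A·C·BA
    A ↦ BA
    B ↦ C
    C ↦ A

A->BA, B->C, C->A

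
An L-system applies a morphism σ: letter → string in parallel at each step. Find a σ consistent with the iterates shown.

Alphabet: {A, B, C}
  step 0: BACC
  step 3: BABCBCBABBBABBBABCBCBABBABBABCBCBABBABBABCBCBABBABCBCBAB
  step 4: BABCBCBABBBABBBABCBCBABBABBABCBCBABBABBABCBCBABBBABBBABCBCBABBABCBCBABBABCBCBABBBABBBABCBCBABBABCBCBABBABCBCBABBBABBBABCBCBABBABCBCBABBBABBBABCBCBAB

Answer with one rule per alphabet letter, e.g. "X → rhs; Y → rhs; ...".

  step 3 ⇒ step 4: BABCBCBABBBABBBABCBCBABBABBABCBCBABBABBABCBCBABBABCBCBAB ⇒ BAB·CBC·BAB·B·BAB·B·BAB·CBC·BAB·BAB·BAB·CBC·BAB·BAB·BAB·CBC·BAB·B·BAB·B·BAB·CBC·BAB·BAB·CBC·BAB·BAB·CBC·BAB·B·BAB·B·BAB·CBC·BAB·BAB·CBC·BAB·BAB·CBC·BAB·B·BAB·B·BAB·CBC·BAB·BAB·CBC·BAB·B·BAB·B·BAB·CBC·BAB
    A ↦ CBC
    B ↦ BAB
    C ↦ B

A->CBC, B->BAB, C->B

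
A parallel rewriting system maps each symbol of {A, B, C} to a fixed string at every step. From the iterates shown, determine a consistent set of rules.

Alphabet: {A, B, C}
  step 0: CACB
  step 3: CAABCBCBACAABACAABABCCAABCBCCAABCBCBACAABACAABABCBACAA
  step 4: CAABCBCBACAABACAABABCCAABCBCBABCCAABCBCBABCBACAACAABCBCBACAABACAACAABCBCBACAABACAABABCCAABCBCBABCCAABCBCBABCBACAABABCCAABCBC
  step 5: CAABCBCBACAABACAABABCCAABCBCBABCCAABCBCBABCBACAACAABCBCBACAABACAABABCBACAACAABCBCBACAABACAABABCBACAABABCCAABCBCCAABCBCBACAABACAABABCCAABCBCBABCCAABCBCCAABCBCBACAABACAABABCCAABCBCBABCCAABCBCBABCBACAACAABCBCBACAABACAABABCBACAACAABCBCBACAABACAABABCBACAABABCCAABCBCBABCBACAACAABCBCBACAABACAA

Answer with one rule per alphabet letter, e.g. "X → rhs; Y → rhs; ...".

A->BC, B->BA, C->CAA

  step 4 ⇒ step 5: CAABCBCBACAABACAABABCCAABCBCBABCCAABCBCBABCBACAACAABCBCBACAABACAACAABCBCBACAABACAABABCCAABCBCBABCCAABCBCBABCBACAABABCCAABCBC ⇒ CAA·BC·BC·BA·CAA·BA·CAA·BA·BC·CAA·BC·BC·BA·BC·CAA·BC·BC·BA·BC·BA·CAA·CAA·BC·BC·BA·CAA·BA·CAA·BA·BC·BA·CAA·CAA·BC·BC·BA·CAA·BA·CAA·BA·BC·BA·CAA·BA·BC·CAA·BC·BC·CAA·BC·BC·BA·CAA·BA·CAA·BA·BC·CAA·BC·BC·BA·BC·CAA·BC·BC·CAA·BC·BC·BA·CAA·BA·CAA·BA·BC·CAA·BC·BC·BA·BC·CAA·BC·BC·BA·BC·BA·CAA·CAA·BC·BC·BA·CAA·BA·CAA·BA·BC·BA·CAA·CAA·BC·BC·BA·CAA·BA·CAA·BA·BC·BA·CAA·BA·BC·CAA·BC·BC·BA·BC·BA·CAA·CAA·BC·BC·BA·CAA·BA·CAA
    A ↦ BC
    B ↦ BA
    C ↦ CAA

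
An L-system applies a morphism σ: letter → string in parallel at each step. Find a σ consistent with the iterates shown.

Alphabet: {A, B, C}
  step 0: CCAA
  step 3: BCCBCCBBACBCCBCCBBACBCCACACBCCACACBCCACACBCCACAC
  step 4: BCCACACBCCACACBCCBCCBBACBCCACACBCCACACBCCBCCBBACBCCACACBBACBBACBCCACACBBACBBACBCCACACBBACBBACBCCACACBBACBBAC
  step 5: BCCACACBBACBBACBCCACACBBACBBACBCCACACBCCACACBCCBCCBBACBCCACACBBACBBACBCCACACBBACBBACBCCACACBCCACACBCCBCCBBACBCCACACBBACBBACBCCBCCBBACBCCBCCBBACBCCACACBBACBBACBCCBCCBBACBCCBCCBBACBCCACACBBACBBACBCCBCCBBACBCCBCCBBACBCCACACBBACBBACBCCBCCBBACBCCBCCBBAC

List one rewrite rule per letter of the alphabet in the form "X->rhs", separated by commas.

A->BB, B->BCC, C->AC

  step 4 ⇒ step 5: BCCACACBCCACACBCCBCCBBACBCCACACBCCACACBCCBCCBBACBCCACACBBACBBACBCCACACBBACBBACBCCACACBBACBBACBCCACACBBACBBAC ⇒ BCC·AC·AC·BB·AC·BB·AC·BCC·AC·AC·BB·AC·BB·AC·BCC·AC·AC·BCC·AC·AC·BCC·BCC·BB·AC·BCC·AC·AC·BB·AC·BB·AC·BCC·AC·AC·BB·AC·BB·AC·BCC·AC·AC·BCC·AC·AC·BCC·BCC·BB·AC·BCC·AC·AC·BB·AC·BB·AC·BCC·BCC·BB·AC·BCC·BCC·BB·AC·BCC·AC·AC·BB·AC·BB·AC·BCC·BCC·BB·AC·BCC·BCC·BB·AC·BCC·AC·AC·BB·AC·BB·AC·BCC·BCC·BB·AC·BCC·BCC·BB·AC·BCC·AC·AC·BB·AC·BB·AC·BCC·BCC·BB·AC·BCC·BCC·BB·AC
    A ↦ BB
    B ↦ BCC
    C ↦ AC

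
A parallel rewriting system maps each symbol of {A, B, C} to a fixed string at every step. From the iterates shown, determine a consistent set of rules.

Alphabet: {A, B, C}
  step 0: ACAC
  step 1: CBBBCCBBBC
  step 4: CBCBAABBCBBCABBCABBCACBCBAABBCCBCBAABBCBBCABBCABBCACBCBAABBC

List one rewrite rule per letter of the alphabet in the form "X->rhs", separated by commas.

A->CB, B->A, C->BBC

  step 0 ⇒ step 1: ACAC ⇒ CB·BBC·CB·BBC
    A ↦ CB
    C ↦ BBC
    B ↦ A  (constrained at step 1)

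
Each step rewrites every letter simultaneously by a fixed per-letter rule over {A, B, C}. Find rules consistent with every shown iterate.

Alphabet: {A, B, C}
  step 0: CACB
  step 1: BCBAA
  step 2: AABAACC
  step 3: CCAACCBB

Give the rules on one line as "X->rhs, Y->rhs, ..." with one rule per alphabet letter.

A->C, B->AA, C->B

  step 2 ⇒ step 3: AABAACC ⇒ C·C·AA·C·C·B·B
    A ↦ C
    B ↦ AA
    C ↦ B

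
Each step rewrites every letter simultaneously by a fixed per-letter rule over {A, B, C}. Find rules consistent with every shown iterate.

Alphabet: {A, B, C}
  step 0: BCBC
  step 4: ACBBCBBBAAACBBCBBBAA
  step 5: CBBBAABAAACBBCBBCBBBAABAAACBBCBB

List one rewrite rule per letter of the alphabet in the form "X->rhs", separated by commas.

  step 4 ⇒ step 5: ACBBCBBBAAACBBCBBBAA ⇒ CBB·B·A·A·B·A·A·A·CBB·CBB·CBB·B·A·A·B·A·A·A·CBB·CBB
    A ↦ CBB
    B ↦ A
    C ↦ B

A->CBB, B->A, C->B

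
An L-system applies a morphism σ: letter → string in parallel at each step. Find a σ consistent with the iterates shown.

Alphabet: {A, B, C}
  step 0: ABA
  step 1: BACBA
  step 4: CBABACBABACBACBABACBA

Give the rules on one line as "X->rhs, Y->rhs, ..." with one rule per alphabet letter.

  step 0 ⇒ step 1: ABA ⇒ BA·C·BA
    A ↦ BA
    B ↦ C
    C ↦ BA  (constrained at step 1)

A->BA, B->C, C->BA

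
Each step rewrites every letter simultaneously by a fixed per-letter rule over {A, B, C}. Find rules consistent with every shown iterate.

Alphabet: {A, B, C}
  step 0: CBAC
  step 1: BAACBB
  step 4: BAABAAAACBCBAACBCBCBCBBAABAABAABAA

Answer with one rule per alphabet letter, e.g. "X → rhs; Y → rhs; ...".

  step 0 ⇒ step 1: CBAC ⇒ B·AA·CB·B
    A ↦ CB
    B ↦ AA
    C ↦ B

A->CB, B->AA, C->B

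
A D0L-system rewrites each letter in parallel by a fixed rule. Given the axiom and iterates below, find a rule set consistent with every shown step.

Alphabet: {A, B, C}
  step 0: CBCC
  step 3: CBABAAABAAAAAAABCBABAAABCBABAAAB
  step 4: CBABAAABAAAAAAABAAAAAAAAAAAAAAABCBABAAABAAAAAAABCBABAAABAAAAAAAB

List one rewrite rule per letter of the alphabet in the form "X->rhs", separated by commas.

  step 3 ⇒ step 4: CBABAAABAAAAAAABCBABAAABCBABAAAB ⇒ CB·AB·AA·AB·AA·AA·AA·AB·AA·AA·AA·AA·AA·AA·AA·AB·CB·AB·AA·AB·AA·AA·AA·AB·CB·AB·AA·AB·AA·AA·AA·AB
    A ↦ AA
    B ↦ AB
    C ↦ CB

A->AA, B->AB, C->CB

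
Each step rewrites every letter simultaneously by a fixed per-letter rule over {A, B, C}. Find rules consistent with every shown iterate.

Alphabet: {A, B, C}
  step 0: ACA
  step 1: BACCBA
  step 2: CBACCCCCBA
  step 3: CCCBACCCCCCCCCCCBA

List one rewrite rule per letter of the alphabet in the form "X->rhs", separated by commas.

A->BA, B->C, C->CC

  step 2 ⇒ step 3: CBACCCCCBA ⇒ CC·C·BA·CC·CC·CC·CC·CC·C·BA
    A ↦ BA
    B ↦ C
    C ↦ CC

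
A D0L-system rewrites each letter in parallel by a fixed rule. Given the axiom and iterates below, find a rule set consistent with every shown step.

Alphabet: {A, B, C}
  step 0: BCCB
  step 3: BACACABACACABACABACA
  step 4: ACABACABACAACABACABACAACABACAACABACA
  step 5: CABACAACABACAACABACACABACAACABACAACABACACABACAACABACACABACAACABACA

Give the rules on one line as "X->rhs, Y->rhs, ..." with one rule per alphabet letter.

  step 4 ⇒ step 5: ACABACABACAACABACABACAACABACAACABACA ⇒ CA·BA·CA·A·CA·BA·CA·A·CA·BA·CA·CA·BA·CA·A·CA·BA·CA·A·CA·BA·CA·CA·BA·CA·A·CA·BA·CA·CA·BA·CA·A·CA·BA·CA
    A ↦ CA
    B ↦ A
    C ↦ BA

A->CA, B->A, C->BA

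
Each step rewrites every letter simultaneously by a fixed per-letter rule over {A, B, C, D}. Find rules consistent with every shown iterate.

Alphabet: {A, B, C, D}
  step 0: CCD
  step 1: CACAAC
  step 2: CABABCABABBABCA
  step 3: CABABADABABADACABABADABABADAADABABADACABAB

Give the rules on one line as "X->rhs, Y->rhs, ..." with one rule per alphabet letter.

  step 2 ⇒ step 3: CABABCABABBABCA ⇒ CA·BAB·ADA·BAB·ADA·CA·BAB·ADA·BAB·ADA·ADA·BAB·ADA·CA·BAB
    A ↦ BAB
    B ↦ ADA
    C ↦ CA
  step 0 ⇒ step 1: CCD ⇒ CA·CA·AC
    D ↦ AC

A->BAB, B->ADA, C->CA, D->AC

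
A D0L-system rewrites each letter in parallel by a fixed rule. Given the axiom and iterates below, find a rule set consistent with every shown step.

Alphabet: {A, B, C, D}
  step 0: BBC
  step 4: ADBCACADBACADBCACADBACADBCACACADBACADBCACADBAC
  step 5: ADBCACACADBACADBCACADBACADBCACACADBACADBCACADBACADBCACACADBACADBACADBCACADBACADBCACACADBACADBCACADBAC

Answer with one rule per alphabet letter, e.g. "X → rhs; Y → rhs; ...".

  step 4 ⇒ step 5: ADBCACADBACADBCACADBACADBCACACADBACADBCACADBAC ⇒ ADB·CA·C·AC·ADB·AC·ADB·CA·C·ADB·AC·ADB·CA·C·AC·ADB·AC·ADB·CA·C·ADB·AC·ADB·CA·C·AC·ADB·AC·ADB·AC·ADB·CA·C·ADB·AC·ADB·CA·C·AC·ADB·AC·ADB·CA·C·ADB·AC
    A ↦ ADB
    B ↦ C
    C ↦ AC
    D ↦ CA

A->ADB, B->C, C->AC, D->CA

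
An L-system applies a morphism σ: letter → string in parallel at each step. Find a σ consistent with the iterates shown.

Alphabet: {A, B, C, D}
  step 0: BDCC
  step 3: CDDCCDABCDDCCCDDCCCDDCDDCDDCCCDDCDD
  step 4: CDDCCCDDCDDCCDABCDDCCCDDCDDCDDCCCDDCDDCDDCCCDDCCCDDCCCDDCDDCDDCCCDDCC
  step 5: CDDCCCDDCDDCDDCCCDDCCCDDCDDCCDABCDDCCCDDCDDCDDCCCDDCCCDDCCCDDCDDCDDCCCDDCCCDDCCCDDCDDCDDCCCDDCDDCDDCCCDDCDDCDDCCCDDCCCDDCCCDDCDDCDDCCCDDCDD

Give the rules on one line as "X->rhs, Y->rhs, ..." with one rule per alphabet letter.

A->CD, B->AB, C->CDD, D->C

  step 4 ⇒ step 5: CDDCCCDDCDDCCDABCDDCCCDDCDDCDDCCCDDCDDCDDCCCDDCCCDDCCCDDCDDCDDCCCDDCC ⇒ CDD·C·C·CDD·CDD·CDD·C·C·CDD·C·C·CDD·CDD·C·CD·AB·CDD·C·C·CDD·CDD·CDD·C·C·CDD·C·C·CDD·C·C·CDD·CDD·CDD·C·C·CDD·C·C·CDD·C·C·CDD·CDD·CDD·C·C·CDD·CDD·CDD·C·C·CDD·CDD·CDD·C·C·CDD·C·C·CDD·C·C·CDD·CDD·CDD·C·C·CDD·CDD
    A ↦ CD
    B ↦ AB
    C ↦ CDD
    D ↦ C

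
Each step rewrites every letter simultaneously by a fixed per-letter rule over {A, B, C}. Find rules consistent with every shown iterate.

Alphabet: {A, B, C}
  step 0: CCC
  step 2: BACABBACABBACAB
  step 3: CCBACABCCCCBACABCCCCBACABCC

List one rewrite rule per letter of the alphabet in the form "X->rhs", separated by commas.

  step 2 ⇒ step 3: BACABBACABBACAB ⇒ CC·B·ACA·B·CC·CC·B·ACA·B·CC·CC·B·ACA·B·CC
    A ↦ B
    B ↦ CC
    C ↦ ACA

A->B, B->CC, C->ACA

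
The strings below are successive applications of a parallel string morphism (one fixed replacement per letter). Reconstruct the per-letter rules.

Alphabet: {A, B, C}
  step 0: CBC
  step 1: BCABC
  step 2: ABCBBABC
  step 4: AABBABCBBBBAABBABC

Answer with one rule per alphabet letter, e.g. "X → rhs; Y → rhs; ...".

  step 1 ⇒ step 2: BCABC ⇒ A·BC·BB·A·BC
    A ↦ BB
    B ↦ A
    C ↦ BC

A->BB, B->A, C->BC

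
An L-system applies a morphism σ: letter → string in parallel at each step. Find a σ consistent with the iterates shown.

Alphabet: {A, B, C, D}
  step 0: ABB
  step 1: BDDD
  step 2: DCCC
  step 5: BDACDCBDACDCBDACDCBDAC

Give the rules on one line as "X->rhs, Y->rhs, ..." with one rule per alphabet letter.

  step 1 ⇒ step 2: BDDD ⇒ D·C·C·C
    B ↦ D
    D ↦ C
  step 0 ⇒ step 1: ABB ⇒ BD·D·D
    A ↦ BD
    C ↦ AC  (constrained at step 2)

A->BD, B->D, C->AC, D->C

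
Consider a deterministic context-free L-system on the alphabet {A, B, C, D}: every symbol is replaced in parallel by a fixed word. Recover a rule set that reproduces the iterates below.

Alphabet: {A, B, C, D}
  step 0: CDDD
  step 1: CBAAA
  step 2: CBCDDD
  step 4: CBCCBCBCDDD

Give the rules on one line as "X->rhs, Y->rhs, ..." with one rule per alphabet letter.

  step 1 ⇒ step 2: CBAAA ⇒ CB·C·D·D·D
    A ↦ D
    B ↦ C
    C ↦ CB
  step 0 ⇒ step 1: CDDD ⇒ CB·A·A·A
    D ↦ A

A->D, B->C, C->CB, D->A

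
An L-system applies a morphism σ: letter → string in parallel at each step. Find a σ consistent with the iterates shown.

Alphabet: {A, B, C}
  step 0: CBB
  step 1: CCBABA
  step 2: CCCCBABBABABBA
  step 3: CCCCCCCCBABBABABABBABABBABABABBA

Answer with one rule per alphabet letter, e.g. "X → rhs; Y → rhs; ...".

A->BBA, B->BA, C->CC

  step 2 ⇒ step 3: CCCCBABBABABBA ⇒ CC·CC·CC·CC·BA·BBA·BA·BA·BBA·BA·BBA·BA·BA·BBA
    A ↦ BBA
    B ↦ BA
    C ↦ CC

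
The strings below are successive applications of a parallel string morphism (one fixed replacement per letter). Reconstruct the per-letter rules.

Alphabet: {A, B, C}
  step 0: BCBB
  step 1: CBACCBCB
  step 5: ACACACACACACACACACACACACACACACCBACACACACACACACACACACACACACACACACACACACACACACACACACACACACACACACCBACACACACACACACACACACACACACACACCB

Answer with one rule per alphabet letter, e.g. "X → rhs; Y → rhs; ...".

  step 0 ⇒ step 1: BCBB ⇒ CB·AC·CB·CB
    B ↦ CB
    C ↦ AC
    A ↦ AC  (constrained at step 1)

A->AC, B->CB, C->AC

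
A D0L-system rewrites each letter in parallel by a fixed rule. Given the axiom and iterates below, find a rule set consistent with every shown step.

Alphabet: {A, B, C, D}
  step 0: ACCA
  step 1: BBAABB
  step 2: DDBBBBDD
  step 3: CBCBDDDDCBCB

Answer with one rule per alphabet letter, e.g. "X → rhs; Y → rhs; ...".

A->BB, B->D, C->A, D->CB

  step 2 ⇒ step 3: DDBBBBDD ⇒ CB·CB·D·D·D·D·CB·CB
    B ↦ D
    D ↦ CB
  step 0 ⇒ step 1: ACCA ⇒ BB·A·A·BB
    A ↦ BB
  step 0 ⇒ step 1: ACCA ⇒ BB·A·A·BB
    C ↦ A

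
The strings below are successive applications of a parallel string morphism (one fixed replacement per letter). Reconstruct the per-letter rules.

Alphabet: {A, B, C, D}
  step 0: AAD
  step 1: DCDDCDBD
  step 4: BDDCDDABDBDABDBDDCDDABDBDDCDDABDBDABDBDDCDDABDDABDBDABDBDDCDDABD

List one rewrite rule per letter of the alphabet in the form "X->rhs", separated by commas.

  step 0 ⇒ step 1: AAD ⇒ DCD·DCD·BD
    A ↦ DCD
    D ↦ BD
    B ↦ DA  (constrained at step 1)
    C ↦ A  (constrained at step 1)

A->DCD, B->DA, C->A, D->BD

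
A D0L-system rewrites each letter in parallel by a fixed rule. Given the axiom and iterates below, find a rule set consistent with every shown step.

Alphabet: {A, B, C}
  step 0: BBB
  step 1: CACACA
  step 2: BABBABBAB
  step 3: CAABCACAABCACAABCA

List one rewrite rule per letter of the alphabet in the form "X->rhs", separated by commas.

A->AB, B->CA, C->B

  step 2 ⇒ step 3: BABBABBAB ⇒ CA·AB·CA·CA·AB·CA·CA·AB·CA
    A ↦ AB
    B ↦ CA
  step 1 ⇒ step 2: CACACA ⇒ B·AB·B·AB·B·AB
    C ↦ B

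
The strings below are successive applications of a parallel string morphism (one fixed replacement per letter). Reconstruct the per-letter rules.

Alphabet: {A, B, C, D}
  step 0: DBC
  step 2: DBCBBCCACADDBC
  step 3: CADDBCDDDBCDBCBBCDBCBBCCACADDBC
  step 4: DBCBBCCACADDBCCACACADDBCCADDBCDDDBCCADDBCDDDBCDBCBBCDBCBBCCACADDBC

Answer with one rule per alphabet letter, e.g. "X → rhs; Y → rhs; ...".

A->BBC, B->D, C->DBC, D->CA

  step 3 ⇒ step 4: CADDBCDDDBCDBCBBCDBCBBCCACADDBC ⇒ DBC·BBC·CA·CA·D·DBC·CA·CA·CA·D·DBC·CA·D·DBC·D·D·DBC·CA·D·DBC·D·D·DBC·DBC·BBC·DBC·BBC·CA·CA·D·DBC
    A ↦ BBC
    B ↦ D
    C ↦ DBC
    D ↦ CA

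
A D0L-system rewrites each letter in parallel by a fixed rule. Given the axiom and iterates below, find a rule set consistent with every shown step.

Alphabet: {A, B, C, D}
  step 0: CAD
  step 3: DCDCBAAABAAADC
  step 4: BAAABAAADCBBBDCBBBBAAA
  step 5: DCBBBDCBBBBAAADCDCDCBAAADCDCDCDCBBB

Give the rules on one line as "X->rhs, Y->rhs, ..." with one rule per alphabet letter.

A->B, B->DC, C->AA, D->BA

  step 4 ⇒ step 5: BAAABAAADCBBBDCBBBBAAA ⇒ DC·B·B·B·DC·B·B·B·BA·AA·DC·DC·DC·BA·AA·DC·DC·DC·DC·B·B·B
    A ↦ B
    B ↦ DC
    C ↦ AA
    D ↦ BA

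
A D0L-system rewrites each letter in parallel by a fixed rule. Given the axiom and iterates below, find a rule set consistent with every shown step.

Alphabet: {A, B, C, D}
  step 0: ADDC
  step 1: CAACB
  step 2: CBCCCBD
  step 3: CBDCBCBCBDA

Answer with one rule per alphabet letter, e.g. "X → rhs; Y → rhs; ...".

A->C, B->D, C->CB, D->A

  step 2 ⇒ step 3: CBCCCBD ⇒ CB·D·CB·CB·CB·D·A
    B ↦ D
    C ↦ CB
    D ↦ A
  step 0 ⇒ step 1: ADDC ⇒ C·A·A·CB
    A ↦ C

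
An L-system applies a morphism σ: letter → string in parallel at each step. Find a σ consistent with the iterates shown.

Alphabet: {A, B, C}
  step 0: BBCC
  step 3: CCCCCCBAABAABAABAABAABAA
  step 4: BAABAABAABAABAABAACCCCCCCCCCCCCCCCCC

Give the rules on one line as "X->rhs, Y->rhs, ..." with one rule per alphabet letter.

A->C, B->C, C->BAA

  step 3 ⇒ step 4: CCCCCCBAABAABAABAABAABAA ⇒ BAA·BAA·BAA·BAA·BAA·BAA·C·C·C·C·C·C·C·C·C·C·C·C·C·C·C·C·C·C
    A ↦ C
    B ↦ C
    C ↦ BAA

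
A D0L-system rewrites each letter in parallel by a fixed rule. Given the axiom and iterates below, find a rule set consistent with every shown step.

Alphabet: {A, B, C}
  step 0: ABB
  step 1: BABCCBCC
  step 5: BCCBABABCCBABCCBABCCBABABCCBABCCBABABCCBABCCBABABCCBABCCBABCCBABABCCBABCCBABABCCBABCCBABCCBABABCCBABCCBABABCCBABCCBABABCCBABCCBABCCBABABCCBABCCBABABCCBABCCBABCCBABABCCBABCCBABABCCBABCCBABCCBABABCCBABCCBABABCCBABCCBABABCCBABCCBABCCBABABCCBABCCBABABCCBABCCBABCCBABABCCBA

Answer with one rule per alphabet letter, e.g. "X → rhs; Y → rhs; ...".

  step 0 ⇒ step 1: ABB ⇒ BA·BCC·BCC
    A ↦ BA
    B ↦ BCC
    C ↦ BA  (constrained at step 1)

A->BA, B->BCC, C->BA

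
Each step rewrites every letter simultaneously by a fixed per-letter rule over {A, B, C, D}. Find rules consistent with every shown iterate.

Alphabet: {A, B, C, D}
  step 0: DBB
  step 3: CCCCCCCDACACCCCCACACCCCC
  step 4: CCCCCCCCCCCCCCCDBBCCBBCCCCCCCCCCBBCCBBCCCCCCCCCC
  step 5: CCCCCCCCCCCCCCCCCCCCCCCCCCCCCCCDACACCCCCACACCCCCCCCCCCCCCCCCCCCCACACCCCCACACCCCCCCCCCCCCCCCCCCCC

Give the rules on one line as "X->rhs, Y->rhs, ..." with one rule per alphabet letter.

A->BB, B->AC, C->CC, D->CD

  step 4 ⇒ step 5: CCCCCCCCCCCCCCCDBBCCBBCCCCCCCCCCBBCCBBCCCCCCCCCC ⇒ CC·CC·CC·CC·CC·CC·CC·CC·CC·CC·CC·CC·CC·CC·CC·CD·AC·AC·CC·CC·AC·AC·CC·CC·CC·CC·CC·CC·CC·CC·CC·CC·AC·AC·CC·CC·AC·AC·CC·CC·CC·CC·CC·CC·CC·CC·CC·CC
    B ↦ AC
    C ↦ CC
    D ↦ CD
  step 3 ⇒ step 4: CCCCCCCDACACCCCCACACCCCC ⇒ CC·CC·CC·CC·CC·CC·CC·CD·BB·CC·BB·CC·CC·CC·CC·CC·BB·CC·BB·CC·CC·CC·CC·CC
    A ↦ BB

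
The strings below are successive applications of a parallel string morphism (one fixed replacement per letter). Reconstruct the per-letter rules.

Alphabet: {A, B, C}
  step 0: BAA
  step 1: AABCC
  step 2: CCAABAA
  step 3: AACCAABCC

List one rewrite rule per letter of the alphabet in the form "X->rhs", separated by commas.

  step 2 ⇒ step 3: CCAABAA ⇒ A·A·C·C·AAB·C·C
    A ↦ C
    B ↦ AAB
    C ↦ A

A->C, B->AAB, C->A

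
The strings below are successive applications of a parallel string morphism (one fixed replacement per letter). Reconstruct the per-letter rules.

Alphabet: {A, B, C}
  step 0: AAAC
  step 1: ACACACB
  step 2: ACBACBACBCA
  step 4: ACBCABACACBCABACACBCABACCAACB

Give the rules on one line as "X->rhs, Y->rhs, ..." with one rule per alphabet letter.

  step 1 ⇒ step 2: ACACACB ⇒ AC·B·AC·B·AC·B·CA
    A ↦ AC
    B ↦ CA
    C ↦ B

A->AC, B->CA, C->B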